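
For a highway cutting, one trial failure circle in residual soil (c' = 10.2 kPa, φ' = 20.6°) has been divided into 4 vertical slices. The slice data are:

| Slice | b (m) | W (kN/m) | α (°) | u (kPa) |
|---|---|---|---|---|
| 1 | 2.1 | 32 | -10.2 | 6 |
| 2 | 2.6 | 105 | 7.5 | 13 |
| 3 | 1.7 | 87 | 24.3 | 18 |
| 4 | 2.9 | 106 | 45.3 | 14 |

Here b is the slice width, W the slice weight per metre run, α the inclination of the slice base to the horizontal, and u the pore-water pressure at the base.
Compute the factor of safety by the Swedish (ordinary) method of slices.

FS = 1.40

Ordinary method of slices: FS = Σ[c'·Δl_i + (W_i cosα_i − u_i·Δl_i)·tanφ'] / Σ W_i sinα_i, with Δl_i = b_i / cosα_i.
Slice 1: Δl = 2.1/cos(-10.2°) = 2.134 m; N'_1 = 32·cos(-10.2°) − 6·2.134 = 18.7; c'Δl = 21.76; W sinα = -5.7
Slice 2: Δl = 2.6/cos7.5° = 2.622 m; N'_2 = 105·cos7.5° − 13·2.622 = 70.0; c'Δl = 26.75; W sinα = 13.7
Slice 3: Δl = 1.7/cos24.3° = 1.865 m; N'_3 = 87·cos24.3° − 18·1.865 = 45.7; c'Δl = 19.03; W sinα = 35.8
Slice 4: Δl = 2.9/cos45.3° = 4.123 m; N'_4 = 106·cos45.3° − 14·4.123 = 16.8; c'Δl = 42.05; W sinα = 75.3
Σc'Δl = 109.6 kN/m; ΣN' = 151.3 kN/m; ΣW sinα = 119.2 kN/m
Resisting = 109.6 + 151.3·tan20.6° = 109.6 + 56.9 = 166.4 kN/m
FS = 166.4 / 119.2 = 1.397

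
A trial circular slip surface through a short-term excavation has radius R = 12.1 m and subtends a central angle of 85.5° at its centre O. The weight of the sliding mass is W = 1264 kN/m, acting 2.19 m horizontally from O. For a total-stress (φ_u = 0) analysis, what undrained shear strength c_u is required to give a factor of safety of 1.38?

FS = c_u·L_a·R / (W·d), so c_u = FS·W·d / (L_a·R).
Arc length L_a = R·θ = 12.1·(85.5°·π/180) = 12.1·1.4923 = 18.06 m
c_u = 1.38·1264·2.19 / (18.06·12.1) = 3820.1 / 218.48 = 17.48 kPa

c_u = 17.5 kPa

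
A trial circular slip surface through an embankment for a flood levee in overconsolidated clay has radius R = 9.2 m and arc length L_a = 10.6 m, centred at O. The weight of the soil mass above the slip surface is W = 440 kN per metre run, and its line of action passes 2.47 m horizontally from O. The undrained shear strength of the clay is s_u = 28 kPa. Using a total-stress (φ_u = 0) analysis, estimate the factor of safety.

FS = 2.51

Taking moments about the centre O, the resisting moment is provided by the undrained shear strength acting along the arc:
M_R = s_u·L_a·R = 28·10.60·9.2 = 2730.6 kN·m/m
M_D = W·d = 440·2.47 = 1086.8 kN·m/m
FS = M_R / M_D = 2730.6 / 1086.8 = 2.512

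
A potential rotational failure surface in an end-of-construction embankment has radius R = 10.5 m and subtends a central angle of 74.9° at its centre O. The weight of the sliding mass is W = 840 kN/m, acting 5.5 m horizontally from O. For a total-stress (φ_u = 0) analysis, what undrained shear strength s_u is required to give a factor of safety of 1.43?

FS = s_u·L_a·R / (W·d), so s_u = FS·W·d / (L_a·R).
Arc length L_a = R·θ = 10.5·(74.9°·π/180) = 10.5·1.3073 = 13.73 m
s_u = 1.43·840·5.5 / (13.73·10.5) = 6606.6 / 144.12 = 45.84 kPa

s_u = 45.8 kPa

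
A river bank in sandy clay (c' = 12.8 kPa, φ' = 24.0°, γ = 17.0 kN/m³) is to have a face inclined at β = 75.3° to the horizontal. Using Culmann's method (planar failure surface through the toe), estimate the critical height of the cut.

Culmann's analysis gives the critical failure plane at α_cr = (β + φ')/2 = (75.3 + 24.0)/2 = 49.6°, and the critical height
H_c = (4c'/γ) · sinβ cosφ' / [1 − cos(β − φ')]
    = (4·12.8/17.0) · sin75.3°·cos24.0° / [1 − cos(51.3°)]
    = 3.012 · 0.9673·0.9135 / [1 − 0.6252]
    = 3.012 · 0.8836 / 0.3748
    = 7.10 m

H_c = 7.10 m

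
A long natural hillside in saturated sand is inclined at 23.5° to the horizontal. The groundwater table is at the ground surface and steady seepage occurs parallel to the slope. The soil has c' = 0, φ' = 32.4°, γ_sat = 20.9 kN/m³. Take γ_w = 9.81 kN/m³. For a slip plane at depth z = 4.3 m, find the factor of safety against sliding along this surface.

FS = 0.77

With seepage parallel to the slope and the water table at the surface, the effective normal stress on the slip plane uses the buoyant unit weight γ' = γ_sat − γ_w while the driving shear stress uses γ_sat:
FS = [c' + γ' z cos²β tanφ'] / [γ_sat z sinβ cosβ]
(For c' = 0 this reduces to FS = (γ'/γ_sat)·tanφ'/tanβ.)
γ' = 20.9 − 9.81 = 11.09 kN/m³
Numerator = 0.0 + 11.09·4.3·cos²23.5°·tan32.4° = 0.0 + 11.09·4.3·0.8410·0.6346 = 25.451 kPa
Denominator = 20.9·4.3·sin23.5°·cos23.5° = 20.9·4.3·0.3987·0.9171 = 32.863 kPa
FS = 25.451 / 32.863 = 0.774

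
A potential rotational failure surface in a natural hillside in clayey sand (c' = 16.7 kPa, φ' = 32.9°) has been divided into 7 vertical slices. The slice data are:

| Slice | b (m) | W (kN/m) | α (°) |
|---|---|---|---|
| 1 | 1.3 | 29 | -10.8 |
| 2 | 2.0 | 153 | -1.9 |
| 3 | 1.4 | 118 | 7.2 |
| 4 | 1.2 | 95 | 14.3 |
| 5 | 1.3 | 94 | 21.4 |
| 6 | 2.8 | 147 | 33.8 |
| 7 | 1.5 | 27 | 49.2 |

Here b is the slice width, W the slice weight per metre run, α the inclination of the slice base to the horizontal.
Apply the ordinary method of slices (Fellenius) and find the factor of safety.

FS = 3.76

Ordinary method of slices: FS = Σ[c'·Δl_i + (W_i cosα_i)·tanφ'] / Σ W_i sinα_i, with Δl_i = b_i / cosα_i.
Slice 1: Δl = 1.3/cos(-10.8°) = 1.323 m; N'_1 = 29·cos(-10.8°) = 28.5; c'Δl = 22.10; W sinα = -5.4
Slice 2: Δl = 2.0/cos(-1.9°) = 2.001 m; N'_2 = 153·cos(-1.9°) = 152.9; c'Δl = 33.42; W sinα = -5.1
Slice 3: Δl = 1.4/cos7.2° = 1.411 m; N'_3 = 118·cos7.2° = 117.1; c'Δl = 23.57; W sinα = 14.8
Slice 4: Δl = 1.2/cos14.3° = 1.238 m; N'_4 = 95·cos14.3° = 92.1; c'Δl = 20.68; W sinα = 23.5
Slice 5: Δl = 1.3/cos21.4° = 1.396 m; N'_5 = 94·cos21.4° = 87.5; c'Δl = 23.32; W sinα = 34.3
Slice 6: Δl = 2.8/cos33.8° = 3.369 m; N'_6 = 147·cos33.8° = 122.2; c'Δl = 56.27; W sinα = 81.8
Slice 7: Δl = 1.5/cos49.2° = 2.296 m; N'_7 = 27·cos49.2° = 17.6; c'Δl = 38.34; W sinα = 20.4
Σc'Δl = 217.7 kN/m; ΣN' = 617.8 kN/m; ΣW sinα = 164.3 kN/m
Resisting = 217.7 + 617.8·tan32.9° = 217.7 + 399.7 = 617.4 kN/m
FS = 617.4 / 164.3 = 3.759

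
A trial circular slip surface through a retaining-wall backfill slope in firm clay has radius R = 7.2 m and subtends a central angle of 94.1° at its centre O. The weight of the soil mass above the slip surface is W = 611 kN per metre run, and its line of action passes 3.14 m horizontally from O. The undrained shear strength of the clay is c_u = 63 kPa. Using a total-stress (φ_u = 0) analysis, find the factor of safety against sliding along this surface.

FS = 2.80

Taking moments about the centre O, the resisting moment is provided by the undrained shear strength acting along the arc:
Arc length L_a = R·θ = 7.2·(94.1°·π/180) = 7.2·1.6424 = 11.82 m
M_R = c_u·L_a·R = 63·11.82·7.2 = 5363.8 kN·m/m
M_D = W·d = 611·3.14 = 1918.5 kN·m/m
FS = M_R / M_D = 5363.8 / 1918.5 = 2.796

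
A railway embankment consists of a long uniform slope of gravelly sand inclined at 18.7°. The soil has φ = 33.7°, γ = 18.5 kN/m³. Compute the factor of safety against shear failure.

FS = 1.97

For a dry cohesionless infinite slope the factor of safety is FS = tanφ / tanβ.
FS = tan33.7° / tan18.7° = 0.6669 / 0.3385 = 1.970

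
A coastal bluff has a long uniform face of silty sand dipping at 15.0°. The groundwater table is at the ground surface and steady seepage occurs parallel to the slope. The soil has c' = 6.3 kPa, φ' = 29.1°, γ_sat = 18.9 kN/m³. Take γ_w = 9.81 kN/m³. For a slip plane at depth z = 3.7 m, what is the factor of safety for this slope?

FS = 1.36

With seepage parallel to the slope and the water table at the surface, the effective normal stress on the slip plane uses the buoyant unit weight γ' = γ_sat − γ_w while the driving shear stress uses γ_sat:
FS = [c' + γ' z cos²β tanφ'] / [γ_sat z sinβ cosβ]
γ' = 18.9 − 9.81 = 9.09 kN/m³
Numerator = 6.3 + 9.09·3.7·cos²15.0°·tan29.1° = 6.3 + 9.09·3.7·0.9330·0.5566 = 23.766 kPa
Denominator = 18.9·3.7·sin15.0°·cos15.0° = 18.9·3.7·0.2588·0.9659 = 17.482 kPa
FS = 23.766 / 17.482 = 1.359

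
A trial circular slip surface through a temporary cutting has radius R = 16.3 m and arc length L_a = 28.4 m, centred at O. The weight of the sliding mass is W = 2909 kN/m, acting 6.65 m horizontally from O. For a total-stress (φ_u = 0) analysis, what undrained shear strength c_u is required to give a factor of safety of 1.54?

FS = c_u·L_a·R / (W·d), so c_u = FS·W·d / (L_a·R).
c_u = 1.54·2909·6.65 / (28.40·16.3) = 29791.1 / 462.92 = 64.35 kPa

c_u = 64.4 kPa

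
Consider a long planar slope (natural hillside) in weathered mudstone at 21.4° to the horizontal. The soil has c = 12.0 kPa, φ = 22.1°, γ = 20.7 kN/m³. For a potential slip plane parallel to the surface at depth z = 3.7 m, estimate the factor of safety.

FS = 1.50

For an infinite slope with a slip plane parallel to the surface (no pore pressure): FS = [c + γz cos²β tanφ] / [γz sinβ cosβ].
γz = 20.7·3.7 = 76.59 kN/m²
Numerator = 12.0 + 76.59·cos²21.4°·tan22.1° = 12.0 + 76.59·0.8669·0.4061 = 38.959 kPa
Denominator = 76.59·sin21.4°·cos21.4° = 76.59·0.3649·0.9311 = 26.019 kPa
FS = 38.959 / 26.019 = 1.497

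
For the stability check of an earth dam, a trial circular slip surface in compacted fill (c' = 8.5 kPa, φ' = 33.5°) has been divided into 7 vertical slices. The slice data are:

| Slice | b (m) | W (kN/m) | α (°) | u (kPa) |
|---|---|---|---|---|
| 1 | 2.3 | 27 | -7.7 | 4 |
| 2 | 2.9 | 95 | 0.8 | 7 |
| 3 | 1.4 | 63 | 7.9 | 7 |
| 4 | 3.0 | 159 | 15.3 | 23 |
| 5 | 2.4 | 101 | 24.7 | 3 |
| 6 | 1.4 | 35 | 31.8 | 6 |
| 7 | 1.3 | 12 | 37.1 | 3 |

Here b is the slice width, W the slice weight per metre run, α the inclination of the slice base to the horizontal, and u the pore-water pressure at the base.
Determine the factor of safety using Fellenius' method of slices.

FS = 3.05

Ordinary method of slices: FS = Σ[c'·Δl_i + (W_i cosα_i − u_i·Δl_i)·tanφ'] / Σ W_i sinα_i, with Δl_i = b_i / cosα_i.
Slice 1: Δl = 2.3/cos(-7.7°) = 2.321 m; N'_1 = 27·cos(-7.7°) − 4·2.321 = 17.5; c'Δl = 19.73; W sinα = -3.6
Slice 2: Δl = 2.9/cos0.8° = 2.900 m; N'_2 = 95·cos0.8° − 7·2.900 = 74.7; c'Δl = 24.65; W sinα = 1.3
Slice 3: Δl = 1.4/cos7.9° = 1.413 m; N'_3 = 63·cos7.9° − 7·1.413 = 52.5; c'Δl = 12.01; W sinα = 8.7
Slice 4: Δl = 3.0/cos15.3° = 3.110 m; N'_4 = 159·cos15.3° − 23·3.110 = 81.8; c'Δl = 26.44; W sinα = 42.0
Slice 5: Δl = 2.4/cos24.7° = 2.642 m; N'_5 = 101·cos24.7° − 3·2.642 = 83.8; c'Δl = 22.45; W sinα = 42.2
Slice 6: Δl = 1.4/cos31.8° = 1.647 m; N'_6 = 35·cos31.8° − 6·1.647 = 19.9; c'Δl = 14.00; W sinα = 18.4
Slice 7: Δl = 1.3/cos37.1° = 1.630 m; N'_7 = 12·cos37.1° − 3·1.630 = 4.7; c'Δl = 13.85; W sinα = 7.2
Σc'Δl = 133.1 kN/m; ΣN' = 334.9 kN/m; ΣW sinα = 116.2 kN/m
Resisting = 133.1 + 334.9·tan33.5° = 133.1 + 221.7 = 354.8 kN/m
FS = 354.8 / 116.2 = 3.053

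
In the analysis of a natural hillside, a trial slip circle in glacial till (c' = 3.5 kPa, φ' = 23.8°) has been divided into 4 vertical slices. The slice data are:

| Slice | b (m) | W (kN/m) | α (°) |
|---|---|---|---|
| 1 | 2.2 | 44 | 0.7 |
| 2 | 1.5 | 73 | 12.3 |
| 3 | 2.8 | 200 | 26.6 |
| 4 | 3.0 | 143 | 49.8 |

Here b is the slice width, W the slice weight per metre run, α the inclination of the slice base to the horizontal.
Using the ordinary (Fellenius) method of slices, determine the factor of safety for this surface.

FS = 0.98

Ordinary method of slices: FS = Σ[c'·Δl_i + (W_i cosα_i)·tanφ'] / Σ W_i sinα_i, with Δl_i = b_i / cosα_i.
Slice 1: Δl = 2.2/cos0.7° = 2.200 m; N'_1 = 44·cos0.7° = 44.0; c'Δl = 7.70; W sinα = 0.5
Slice 2: Δl = 1.5/cos12.3° = 1.535 m; N'_2 = 73·cos12.3° = 71.3; c'Δl = 5.37; W sinα = 15.6
Slice 3: Δl = 2.8/cos26.6° = 3.131 m; N'_3 = 200·cos26.6° = 178.8; c'Δl = 10.96; W sinα = 89.6
Slice 4: Δl = 3.0/cos49.8° = 4.648 m; N'_4 = 143·cos49.8° = 92.3; c'Δl = 16.27; W sinα = 109.2
Σc'Δl = 40.3 kN/m; ΣN' = 386.5 kN/m; ΣW sinα = 214.9 kN/m
Resisting = 40.3 + 386.5·tan23.8° = 40.3 + 170.4 = 210.7 kN/m
FS = 210.7 / 214.9 = 0.981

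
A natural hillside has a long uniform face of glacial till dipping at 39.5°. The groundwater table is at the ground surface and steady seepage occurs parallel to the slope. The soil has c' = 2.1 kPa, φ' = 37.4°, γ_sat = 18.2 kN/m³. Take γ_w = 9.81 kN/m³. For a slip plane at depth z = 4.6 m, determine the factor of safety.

With seepage parallel to the slope and the water table at the surface, the effective normal stress on the slip plane uses the buoyant unit weight γ' = γ_sat − γ_w while the driving shear stress uses γ_sat:
FS = [c' + γ' z cos²β tanφ'] / [γ_sat z sinβ cosβ]
γ' = 18.2 − 9.81 = 8.39 kN/m³
Numerator = 2.1 + 8.39·4.6·cos²39.5°·tan37.4° = 2.1 + 8.39·4.6·0.5954·0.7646 = 19.669 kPa
Denominator = 18.2·4.6·sin39.5°·cos39.5° = 18.2·4.6·0.6361·0.7716 = 41.091 kPa
FS = 19.669 / 41.091 = 0.479

FS = 0.48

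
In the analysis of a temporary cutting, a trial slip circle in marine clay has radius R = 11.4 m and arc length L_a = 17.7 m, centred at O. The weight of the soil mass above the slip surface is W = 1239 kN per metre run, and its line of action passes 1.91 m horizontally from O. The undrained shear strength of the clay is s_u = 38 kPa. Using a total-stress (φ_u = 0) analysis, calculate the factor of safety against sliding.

Taking moments about the centre O, the resisting moment is provided by the undrained shear strength acting along the arc:
M_R = s_u·L_a·R = 38·17.70·11.4 = 7667.6 kN·m/m
M_D = W·d = 1239·1.91 = 2366.5 kN·m/m
FS = M_R / M_D = 7667.6 / 2366.5 = 3.240

FS = 3.24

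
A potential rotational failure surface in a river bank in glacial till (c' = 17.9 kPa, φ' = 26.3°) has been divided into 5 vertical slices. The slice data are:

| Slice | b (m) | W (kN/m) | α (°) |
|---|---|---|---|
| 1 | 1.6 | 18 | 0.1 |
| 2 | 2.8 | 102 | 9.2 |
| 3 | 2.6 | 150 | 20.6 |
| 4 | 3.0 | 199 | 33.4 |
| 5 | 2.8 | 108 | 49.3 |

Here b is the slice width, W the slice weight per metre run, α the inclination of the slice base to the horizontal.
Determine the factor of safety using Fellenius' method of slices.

Ordinary method of slices: FS = Σ[c'·Δl_i + (W_i cosα_i)·tanφ'] / Σ W_i sinα_i, with Δl_i = b_i / cosα_i.
Slice 1: Δl = 1.6/cos0.1° = 1.600 m; N'_1 = 18·cos0.1° = 18.0; c'Δl = 28.64; W sinα = 0.0
Slice 2: Δl = 2.8/cos9.2° = 2.836 m; N'_2 = 102·cos9.2° = 100.7; c'Δl = 50.77; W sinα = 16.3
Slice 3: Δl = 2.6/cos20.6° = 2.778 m; N'_3 = 150·cos20.6° = 140.4; c'Δl = 49.72; W sinα = 52.8
Slice 4: Δl = 3.0/cos33.4° = 3.593 m; N'_4 = 199·cos33.4° = 166.1; c'Δl = 64.32; W sinα = 109.5
Slice 5: Δl = 2.8/cos49.3° = 4.294 m; N'_5 = 108·cos49.3° = 70.4; c'Δl = 76.86; W sinα = 81.9
Σc'Δl = 270.3 kN/m; ΣN' = 495.7 kN/m; ΣW sinα = 260.5 kN/m
Resisting = 270.3 + 495.7·tan26.3° = 270.3 + 245.0 = 515.3 kN/m
FS = 515.3 / 260.5 = 1.978

FS = 1.98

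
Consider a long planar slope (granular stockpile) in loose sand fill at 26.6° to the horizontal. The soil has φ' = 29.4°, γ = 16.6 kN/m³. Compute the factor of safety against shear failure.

For a dry cohesionless infinite slope the factor of safety is FS = tanφ' / tanβ.
FS = tan29.4° / tan26.6° = 0.5635 / 0.5008 = 1.125

FS = 1.13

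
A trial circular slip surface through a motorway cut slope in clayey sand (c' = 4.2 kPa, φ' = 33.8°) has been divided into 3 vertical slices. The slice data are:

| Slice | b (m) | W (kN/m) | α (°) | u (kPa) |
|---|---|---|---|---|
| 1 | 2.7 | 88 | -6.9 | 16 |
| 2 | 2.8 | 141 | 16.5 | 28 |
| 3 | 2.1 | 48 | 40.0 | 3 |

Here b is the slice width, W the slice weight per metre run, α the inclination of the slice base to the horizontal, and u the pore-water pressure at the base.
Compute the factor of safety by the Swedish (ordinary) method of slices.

Ordinary method of slices: FS = Σ[c'·Δl_i + (W_i cosα_i − u_i·Δl_i)·tanφ'] / Σ W_i sinα_i, with Δl_i = b_i / cosα_i.
Slice 1: Δl = 2.7/cos(-6.9°) = 2.720 m; N'_1 = 88·cos(-6.9°) − 16·2.720 = 43.8; c'Δl = 11.42; W sinα = -10.6
Slice 2: Δl = 2.8/cos16.5° = 2.920 m; N'_2 = 141·cos16.5° − 28·2.920 = 53.4; c'Δl = 12.27; W sinα = 40.0
Slice 3: Δl = 2.1/cos40.0° = 2.741 m; N'_3 = 48·cos40.0° − 3·2.741 = 28.5; c'Δl = 11.51; W sinα = 30.9
Σc'Δl = 35.2 kN/m; ΣN' = 125.8 kN/m; ΣW sinα = 60.3 kN/m
Resisting = 35.2 + 125.8·tan33.8° = 35.2 + 84.2 = 119.4 kN/m
FS = 119.4 / 60.3 = 1.980

FS = 1.98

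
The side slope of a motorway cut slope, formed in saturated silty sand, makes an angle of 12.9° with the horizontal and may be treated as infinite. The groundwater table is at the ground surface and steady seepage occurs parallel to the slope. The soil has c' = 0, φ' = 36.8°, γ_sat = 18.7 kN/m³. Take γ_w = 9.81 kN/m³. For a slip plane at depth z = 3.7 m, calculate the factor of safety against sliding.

FS = 1.55

With seepage parallel to the slope and the water table at the surface, the effective normal stress on the slip plane uses the buoyant unit weight γ' = γ_sat − γ_w while the driving shear stress uses γ_sat:
FS = [c' + γ' z cos²β tanφ'] / [γ_sat z sinβ cosβ]
(For c' = 0 this reduces to FS = (γ'/γ_sat)·tanφ'/tanβ.)
γ' = 18.7 − 9.81 = 8.89 kN/m³
Numerator = 0.0 + 8.89·3.7·cos²12.9°·tan36.8° = 0.0 + 8.89·3.7·0.9502·0.7481 = 23.381 kPa
Denominator = 18.7·3.7·sin12.9°·cos12.9° = 18.7·3.7·0.2233·0.9748 = 15.057 kPa
FS = 23.381 / 15.057 = 1.553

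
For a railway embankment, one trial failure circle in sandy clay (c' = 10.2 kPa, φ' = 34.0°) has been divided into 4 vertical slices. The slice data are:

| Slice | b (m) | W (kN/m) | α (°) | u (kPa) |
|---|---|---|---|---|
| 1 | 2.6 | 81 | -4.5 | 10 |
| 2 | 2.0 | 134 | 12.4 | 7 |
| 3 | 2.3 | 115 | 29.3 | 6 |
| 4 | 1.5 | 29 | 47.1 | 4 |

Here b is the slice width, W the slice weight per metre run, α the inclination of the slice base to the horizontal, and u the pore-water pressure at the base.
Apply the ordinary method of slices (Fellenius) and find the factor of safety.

Ordinary method of slices: FS = Σ[c'·Δl_i + (W_i cosα_i − u_i·Δl_i)·tanφ'] / Σ W_i sinα_i, with Δl_i = b_i / cosα_i.
Slice 1: Δl = 2.6/cos(-4.5°) = 2.608 m; N'_1 = 81·cos(-4.5°) − 10·2.608 = 54.7; c'Δl = 26.60; W sinα = -6.4
Slice 2: Δl = 2.0/cos12.4° = 2.048 m; N'_2 = 134·cos12.4° − 7·2.048 = 116.5; c'Δl = 20.89; W sinα = 28.8
Slice 3: Δl = 2.3/cos29.3° = 2.637 m; N'_3 = 115·cos29.3° − 6·2.637 = 84.5; c'Δl = 26.90; W sinα = 56.3
Slice 4: Δl = 1.5/cos47.1° = 2.204 m; N'_4 = 29·cos47.1° − 4·2.204 = 10.9; c'Δl = 22.48; W sinα = 21.2
Σc'Δl = 96.9 kN/m; ΣN' = 266.6 kN/m; ΣW sinα = 99.9 kN/m
Resisting = 96.9 + 266.6·tan34.0° = 96.9 + 179.8 = 276.7 kN/m
FS = 276.7 / 99.9 = 2.769

FS = 2.77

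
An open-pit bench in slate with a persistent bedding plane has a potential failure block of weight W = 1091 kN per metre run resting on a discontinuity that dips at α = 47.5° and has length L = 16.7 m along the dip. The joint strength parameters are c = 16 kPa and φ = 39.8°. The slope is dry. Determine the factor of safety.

Resolving the block weight along and normal to the plane and applying the Mohr–Coulomb strength on the joint:
N' = W cosα = 1091·cos47.5° = 737.1 kN/m
Driving force T = W sinα = 1091·sin47.5° = 804.4 kN/m
Resisting force R = c·L + N'·tanφ = 16·16.7 + 737.1·tan39.8° = 267.2 + 614.1 = 881.3 kN/m
FS = R / T = 881.3 / 804.4 = 1.096

FS = 1.10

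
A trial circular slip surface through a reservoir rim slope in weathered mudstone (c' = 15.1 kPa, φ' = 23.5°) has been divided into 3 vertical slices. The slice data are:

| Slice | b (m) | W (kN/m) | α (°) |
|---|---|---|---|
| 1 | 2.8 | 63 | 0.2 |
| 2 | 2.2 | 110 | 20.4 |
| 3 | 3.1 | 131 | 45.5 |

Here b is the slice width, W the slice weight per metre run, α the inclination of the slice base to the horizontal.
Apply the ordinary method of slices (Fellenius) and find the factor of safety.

FS = 1.94

Ordinary method of slices: FS = Σ[c'·Δl_i + (W_i cosα_i)·tanφ'] / Σ W_i sinα_i, with Δl_i = b_i / cosα_i.
Slice 1: Δl = 2.8/cos0.2° = 2.800 m; N'_1 = 63·cos0.2° = 63.0; c'Δl = 42.28; W sinα = 0.2
Slice 2: Δl = 2.2/cos20.4° = 2.347 m; N'_2 = 110·cos20.4° = 103.1; c'Δl = 35.44; W sinα = 38.3
Slice 3: Δl = 3.1/cos45.5° = 4.423 m; N'_3 = 131·cos45.5° = 91.8; c'Δl = 66.78; W sinα = 93.4
Σc'Δl = 144.5 kN/m; ΣN' = 257.9 kN/m; ΣW sinα = 132.0 kN/m
Resisting = 144.5 + 257.9·tan23.5° = 144.5 + 112.1 = 256.7 kN/m
FS = 256.7 / 132.0 = 1.944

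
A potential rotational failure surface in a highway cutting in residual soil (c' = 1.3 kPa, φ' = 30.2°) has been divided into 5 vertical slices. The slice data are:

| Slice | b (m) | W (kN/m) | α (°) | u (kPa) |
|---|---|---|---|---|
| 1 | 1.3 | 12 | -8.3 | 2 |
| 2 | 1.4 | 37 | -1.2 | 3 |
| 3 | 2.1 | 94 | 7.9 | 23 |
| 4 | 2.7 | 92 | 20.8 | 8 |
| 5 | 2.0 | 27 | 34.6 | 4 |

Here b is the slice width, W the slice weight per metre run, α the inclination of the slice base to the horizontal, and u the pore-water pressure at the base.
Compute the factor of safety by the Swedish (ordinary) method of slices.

FS = 1.84

Ordinary method of slices: FS = Σ[c'·Δl_i + (W_i cosα_i − u_i·Δl_i)·tanφ'] / Σ W_i sinα_i, with Δl_i = b_i / cosα_i.
Slice 1: Δl = 1.3/cos(-8.3°) = 1.314 m; N'_1 = 12·cos(-8.3°) − 2·1.314 = 9.2; c'Δl = 1.71; W sinα = -1.7
Slice 2: Δl = 1.4/cos(-1.2°) = 1.400 m; N'_2 = 37·cos(-1.2°) − 3·1.400 = 32.8; c'Δl = 1.82; W sinα = -0.8
Slice 3: Δl = 2.1/cos7.9° = 2.120 m; N'_3 = 94·cos7.9° − 23·2.120 = 44.3; c'Δl = 2.76; W sinα = 12.9
Slice 4: Δl = 2.7/cos20.8° = 2.888 m; N'_4 = 92·cos20.8° − 8·2.888 = 62.9; c'Δl = 3.75; W sinα = 32.7
Slice 5: Δl = 2.0/cos34.6° = 2.430 m; N'_5 = 27·cos34.6° − 4·2.430 = 12.5; c'Δl = 3.16; W sinα = 15.3
Σc'Δl = 13.2 kN/m; ΣN' = 161.8 kN/m; ΣW sinα = 58.4 kN/m
Resisting = 13.2 + 161.8·tan30.2° = 13.2 + 94.2 = 107.4 kN/m
FS = 107.4 / 58.4 = 1.838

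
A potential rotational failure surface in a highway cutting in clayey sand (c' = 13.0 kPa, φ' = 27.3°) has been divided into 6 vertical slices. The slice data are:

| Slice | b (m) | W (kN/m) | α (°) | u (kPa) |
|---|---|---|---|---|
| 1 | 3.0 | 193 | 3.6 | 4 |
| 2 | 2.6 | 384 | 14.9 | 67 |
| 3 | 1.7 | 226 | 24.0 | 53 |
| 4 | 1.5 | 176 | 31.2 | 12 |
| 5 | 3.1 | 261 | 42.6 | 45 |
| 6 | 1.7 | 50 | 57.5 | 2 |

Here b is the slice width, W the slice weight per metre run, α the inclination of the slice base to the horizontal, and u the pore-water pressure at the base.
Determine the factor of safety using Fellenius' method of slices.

Ordinary method of slices: FS = Σ[c'·Δl_i + (W_i cosα_i − u_i·Δl_i)·tanφ'] / Σ W_i sinα_i, with Δl_i = b_i / cosα_i.
Slice 1: Δl = 3.0/cos3.6° = 3.006 m; N'_1 = 193·cos3.6° − 4·3.006 = 180.6; c'Δl = 39.08; W sinα = 12.1
Slice 2: Δl = 2.6/cos14.9° = 2.690 m; N'_2 = 384·cos14.9° − 67·2.690 = 190.8; c'Δl = 34.98; W sinα = 98.7
Slice 3: Δl = 1.7/cos24.0° = 1.861 m; N'_3 = 226·cos24.0° − 53·1.861 = 107.8; c'Δl = 24.19; W sinα = 91.9
Slice 4: Δl = 1.5/cos31.2° = 1.754 m; N'_4 = 176·cos31.2° − 12·1.754 = 129.5; c'Δl = 22.80; W sinα = 91.2
Slice 5: Δl = 3.1/cos42.6° = 4.211 m; N'_5 = 261·cos42.6° − 45·4.211 = 2.6; c'Δl = 54.75; W sinα = 176.7
Slice 6: Δl = 1.7/cos57.5° = 3.164 m; N'_6 = 50·cos57.5° − 2·3.164 = 20.5; c'Δl = 41.13; W sinα = 42.2
Σc'Δl = 216.9 kN/m; ΣN' = 631.9 kN/m; ΣW sinα = 512.8 kN/m
Resisting = 216.9 + 631.9·tan27.3° = 216.9 + 326.1 = 543.1 kN/m
FS = 543.1 / 512.8 = 1.059

FS = 1.06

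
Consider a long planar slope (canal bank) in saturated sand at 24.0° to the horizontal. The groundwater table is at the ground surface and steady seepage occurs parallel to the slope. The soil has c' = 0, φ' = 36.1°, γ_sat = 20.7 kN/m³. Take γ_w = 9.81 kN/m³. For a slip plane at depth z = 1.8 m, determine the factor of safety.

FS = 0.86

With seepage parallel to the slope and the water table at the surface, the effective normal stress on the slip plane uses the buoyant unit weight γ' = γ_sat − γ_w while the driving shear stress uses γ_sat:
FS = [c' + γ' z cos²β tanφ'] / [γ_sat z sinβ cosβ]
(For c' = 0 this reduces to FS = (γ'/γ_sat)·tanφ'/tanβ.)
γ' = 20.7 − 9.81 = 10.89 kN/m³
Numerator = 0.0 + 10.89·1.8·cos²24.0°·tan36.1° = 0.0 + 10.89·1.8·0.8346·0.7292 = 11.929 kPa
Denominator = 20.7·1.8·sin24.0°·cos24.0° = 20.7·1.8·0.4067·0.9135 = 13.845 kPa
FS = 11.929 / 13.845 = 0.862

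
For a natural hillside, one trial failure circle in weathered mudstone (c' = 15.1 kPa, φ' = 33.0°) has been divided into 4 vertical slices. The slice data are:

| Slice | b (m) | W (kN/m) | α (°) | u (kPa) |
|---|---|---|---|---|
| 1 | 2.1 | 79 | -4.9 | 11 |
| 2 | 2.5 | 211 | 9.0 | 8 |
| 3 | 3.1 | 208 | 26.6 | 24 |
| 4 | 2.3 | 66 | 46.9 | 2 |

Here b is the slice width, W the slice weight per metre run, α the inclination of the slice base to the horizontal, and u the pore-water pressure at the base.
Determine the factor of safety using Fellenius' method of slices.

Ordinary method of slices: FS = Σ[c'·Δl_i + (W_i cosα_i − u_i·Δl_i)·tanφ'] / Σ W_i sinα_i, with Δl_i = b_i / cosα_i.
Slice 1: Δl = 2.1/cos(-4.9°) = 2.108 m; N'_1 = 79·cos(-4.9°) − 11·2.108 = 55.5; c'Δl = 31.83; W sinα = -6.7
Slice 2: Δl = 2.5/cos9.0° = 2.531 m; N'_2 = 211·cos9.0° − 8·2.531 = 188.2; c'Δl = 38.22; W sinα = 33.0
Slice 3: Δl = 3.1/cos26.6° = 3.467 m; N'_3 = 208·cos26.6° − 24·3.467 = 102.8; c'Δl = 52.35; W sinα = 93.1
Slice 4: Δl = 2.3/cos46.9° = 3.366 m; N'_4 = 66·cos46.9° − 2·3.366 = 38.4; c'Δl = 50.83; W sinα = 48.2
Σc'Δl = 173.2 kN/m; ΣN' = 384.8 kN/m; ΣW sinα = 167.6 kN/m
Resisting = 173.2 + 384.8·tan33.0° = 173.2 + 249.9 = 423.1 kN/m
FS = 423.1 / 167.6 = 2.525

FS = 2.52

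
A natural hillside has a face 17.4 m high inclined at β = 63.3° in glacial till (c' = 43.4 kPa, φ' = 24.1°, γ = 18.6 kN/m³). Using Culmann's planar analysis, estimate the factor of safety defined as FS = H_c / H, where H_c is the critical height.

H_c = (4c'/γ) · sinβ cosφ' / [1 − cos(β − φ')]
    = (4·43.4/18.6) · sin63.3°·cos24.1° / [1 − cos39.2°]
    = 9.333 · 0.8155 / 0.2251 = 33.82 m
FS = H_c / H = 33.82 / 17.4 = 1.944

FS = 1.94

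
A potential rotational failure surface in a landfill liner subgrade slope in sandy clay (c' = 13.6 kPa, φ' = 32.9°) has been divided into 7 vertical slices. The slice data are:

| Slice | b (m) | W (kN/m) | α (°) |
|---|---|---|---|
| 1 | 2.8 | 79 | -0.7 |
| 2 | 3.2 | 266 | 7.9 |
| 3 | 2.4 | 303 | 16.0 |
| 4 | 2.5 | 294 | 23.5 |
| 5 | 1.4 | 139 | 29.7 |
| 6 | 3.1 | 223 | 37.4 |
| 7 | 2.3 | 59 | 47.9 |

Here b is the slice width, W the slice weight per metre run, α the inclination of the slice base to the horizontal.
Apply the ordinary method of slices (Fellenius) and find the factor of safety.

Ordinary method of slices: FS = Σ[c'·Δl_i + (W_i cosα_i)·tanφ'] / Σ W_i sinα_i, with Δl_i = b_i / cosα_i.
Slice 1: Δl = 2.8/cos(-0.7°) = 2.800 m; N'_1 = 79·cos(-0.7°) = 79.0; c'Δl = 38.08; W sinα = -1.0
Slice 2: Δl = 3.2/cos7.9° = 3.231 m; N'_2 = 266·cos7.9° = 263.5; c'Δl = 43.94; W sinα = 36.6
Slice 3: Δl = 2.4/cos16.0° = 2.497 m; N'_3 = 303·cos16.0° = 291.3; c'Δl = 33.96; W sinα = 83.5
Slice 4: Δl = 2.5/cos23.5° = 2.726 m; N'_4 = 294·cos23.5° = 269.6; c'Δl = 37.07; W sinα = 117.2
Slice 5: Δl = 1.4/cos29.7° = 1.612 m; N'_5 = 139·cos29.7° = 120.7; c'Δl = 21.92; W sinα = 68.9
Slice 6: Δl = 3.1/cos37.4° = 3.902 m; N'_6 = 223·cos37.4° = 177.2; c'Δl = 53.07; W sinα = 135.4
Slice 7: Δl = 2.3/cos47.9° = 3.431 m; N'_7 = 59·cos47.9° = 39.6; c'Δl = 46.66; W sinα = 43.8
Σc'Δl = 274.7 kN/m; ΣN' = 1240.8 kN/m; ΣW sinα = 484.4 kN/m
Resisting = 274.7 + 1240.8·tan32.9° = 274.7 + 802.7 = 1077.4 kN/m
FS = 1077.4 / 484.4 = 2.224

FS = 2.22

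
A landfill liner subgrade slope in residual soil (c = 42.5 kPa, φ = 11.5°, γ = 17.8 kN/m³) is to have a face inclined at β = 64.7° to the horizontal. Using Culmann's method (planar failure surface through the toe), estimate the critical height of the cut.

H_c = 21.10 m

Culmann's analysis gives the critical failure plane at α_cr = (β + φ)/2 = (64.7 + 11.5)/2 = 38.1°, and the critical height
H_c = (4c/γ) · sinβ cosφ / [1 − cos(β − φ)]
    = (4·42.5/17.8) · sin64.7°·cos11.5° / [1 − cos(53.2°)]
    = 9.551 · 0.9041·0.9799 / [1 − 0.5990]
    = 9.551 · 0.8859 / 0.4010
    = 21.10 m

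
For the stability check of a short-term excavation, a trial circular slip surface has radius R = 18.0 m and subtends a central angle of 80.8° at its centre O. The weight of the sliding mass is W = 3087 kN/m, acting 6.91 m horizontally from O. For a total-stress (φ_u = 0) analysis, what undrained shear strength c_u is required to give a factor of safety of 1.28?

FS = c_u·L_a·R / (W·d), so c_u = FS·W·d / (L_a·R).
Arc length L_a = R·θ = 18.0·(80.8°·π/180) = 18.0·1.4102 = 25.38 m
c_u = 1.28·3087·6.91 / (25.38·18.0) = 27303.9 / 456.91 = 59.76 kPa

c_u = 59.8 kPa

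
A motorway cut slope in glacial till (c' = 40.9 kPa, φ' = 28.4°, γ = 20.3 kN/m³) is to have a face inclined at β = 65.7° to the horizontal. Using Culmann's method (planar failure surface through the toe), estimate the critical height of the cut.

Culmann's analysis gives the critical failure plane at α_cr = (β + φ')/2 = (65.7 + 28.4)/2 = 47.0°, and the critical height
H_c = (4c'/γ) · sinβ cosφ' / [1 − cos(β − φ')]
    = (4·40.9/20.3) · sin65.7°·cos28.4° / [1 − cos(37.3°)]
    = 8.059 · 0.9114·0.8796 / [1 − 0.7955]
    = 8.059 · 0.8017 / 0.2045
    = 31.59 m

H_c = 31.59 m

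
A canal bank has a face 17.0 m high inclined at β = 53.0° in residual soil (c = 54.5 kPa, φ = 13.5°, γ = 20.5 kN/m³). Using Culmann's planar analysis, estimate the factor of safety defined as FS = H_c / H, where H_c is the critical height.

FS = 2.13

H_c = (4c/γ) · sinβ cosφ / [1 − cos(β − φ)]
    = (4·54.5/20.5) · sin53.0°·cos13.5° / [1 − cos39.5°]
    = 10.634 · 0.7766 / 0.2284 = 36.16 m
FS = H_c / H = 36.16 / 17.0 = 2.127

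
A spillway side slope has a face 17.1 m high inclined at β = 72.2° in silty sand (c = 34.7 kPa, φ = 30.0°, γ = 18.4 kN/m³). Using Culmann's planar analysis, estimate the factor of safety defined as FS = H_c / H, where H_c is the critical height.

H_c = (4c/γ) · sinβ cosφ / [1 − cos(β − φ)]
    = (4·34.7/18.4) · sin72.2°·cos30.0° / [1 − cos42.2°]
    = 7.543 · 0.8246 / 0.2592 = 24.00 m
FS = H_c / H = 24.00 / 17.1 = 1.403

FS = 1.40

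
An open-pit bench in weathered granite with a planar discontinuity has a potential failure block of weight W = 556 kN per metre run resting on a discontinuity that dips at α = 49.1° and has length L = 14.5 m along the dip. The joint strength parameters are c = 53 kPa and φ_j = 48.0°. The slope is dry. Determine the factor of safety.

Resolving the block weight along and normal to the plane and applying the Mohr–Coulomb strength on the joint:
N' = W cosα = 556·cos49.1° = 364.0 kN/m
Driving force T = W sinα = 556·sin49.1° = 420.3 kN/m
Resisting force R = c·L + N'·tanφ_j = 53·14.5 + 364.0·tan48.0° = 768.5 + 404.3 = 1172.8 kN/m
FS = R / T = 1172.8 / 420.3 = 2.791

FS = 2.79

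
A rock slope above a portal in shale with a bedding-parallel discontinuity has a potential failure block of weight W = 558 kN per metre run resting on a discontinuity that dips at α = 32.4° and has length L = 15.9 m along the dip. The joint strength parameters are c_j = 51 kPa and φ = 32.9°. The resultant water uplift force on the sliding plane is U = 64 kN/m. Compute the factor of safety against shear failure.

Resolving the block weight along and normal to the plane and applying the Mohr–Coulomb strength on the joint:
N' = W cosα − U = 558·cos32.4° − 64 = 407.1 kN/m
Driving force T = W sinα = 558·sin32.4° = 299.0 kN/m
Resisting force R = c_j·L + N'·tanφ = 51·15.9 + 407.1·tan32.9° = 810.9 + 263.4 = 1074.3 kN/m
FS = R / T = 1074.3 / 299.0 = 3.593

FS = 3.59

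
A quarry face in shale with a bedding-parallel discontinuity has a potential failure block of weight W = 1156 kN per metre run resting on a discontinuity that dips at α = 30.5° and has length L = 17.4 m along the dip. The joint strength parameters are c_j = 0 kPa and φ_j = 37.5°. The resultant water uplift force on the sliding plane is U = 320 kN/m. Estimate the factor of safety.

Resolving the block weight along and normal to the plane and applying the Mohr–Coulomb strength on the joint:
N' = W cosα − U = 1156·cos30.5° − 320 = 676.0 kN/m
Driving force T = W sinα = 1156·sin30.5° = 586.7 kN/m
Resisting force R = c_j·L + N'·tanφ_j = 0·17.4 + 676.0·tan37.5° = 0.0 + 518.7 = 518.7 kN/m
FS = R / T = 518.7 / 586.7 = 0.884

FS = 0.88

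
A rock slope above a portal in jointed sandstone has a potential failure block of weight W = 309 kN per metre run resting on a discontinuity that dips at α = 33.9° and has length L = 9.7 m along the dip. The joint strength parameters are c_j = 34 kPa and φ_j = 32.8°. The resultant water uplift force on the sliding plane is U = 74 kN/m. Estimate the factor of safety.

Resolving the block weight along and normal to the plane and applying the Mohr–Coulomb strength on the joint:
N' = W cosα − U = 309·cos33.9° − 74 = 182.5 kN/m
Driving force T = W sinα = 309·sin33.9° = 172.3 kN/m
Resisting force R = c_j·L + N'·tanφ_j = 34·9.7 + 182.5·tan32.8° = 329.8 + 117.6 = 447.4 kN/m
FS = R / T = 447.4 / 172.3 = 2.596

FS = 2.60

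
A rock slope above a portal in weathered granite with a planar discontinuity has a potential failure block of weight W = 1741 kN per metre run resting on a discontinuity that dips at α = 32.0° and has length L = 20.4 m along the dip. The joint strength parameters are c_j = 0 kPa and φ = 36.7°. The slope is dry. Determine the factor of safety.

FS = 1.19

Resolving the block weight along and normal to the plane and applying the Mohr–Coulomb strength on the joint:
N' = W cosα = 1741·cos32.0° = 1476.5 kN/m
Driving force T = W sinα = 1741·sin32.0° = 922.6 kN/m
Resisting force R = c_j·L + N'·tanφ = 0·20.4 + 1476.5·tan36.7° = 0.0 + 1100.5 = 1100.5 kN/m
FS = R / T = 1100.5 / 922.6 = 1.193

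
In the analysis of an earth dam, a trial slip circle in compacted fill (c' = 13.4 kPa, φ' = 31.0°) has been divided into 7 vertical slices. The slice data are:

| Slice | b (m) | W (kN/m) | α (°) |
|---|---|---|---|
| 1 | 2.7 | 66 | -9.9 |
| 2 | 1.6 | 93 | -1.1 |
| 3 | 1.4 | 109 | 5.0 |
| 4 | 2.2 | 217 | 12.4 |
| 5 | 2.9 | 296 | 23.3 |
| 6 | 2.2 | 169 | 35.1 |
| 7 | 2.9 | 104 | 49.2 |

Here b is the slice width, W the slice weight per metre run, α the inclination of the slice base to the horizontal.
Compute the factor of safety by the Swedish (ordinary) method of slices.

Ordinary method of slices: FS = Σ[c'·Δl_i + (W_i cosα_i)·tanφ'] / Σ W_i sinα_i, with Δl_i = b_i / cosα_i.
Slice 1: Δl = 2.7/cos(-9.9°) = 2.741 m; N'_1 = 66·cos(-9.9°) = 65.0; c'Δl = 36.73; W sinα = -11.3
Slice 2: Δl = 1.6/cos(-1.1°) = 1.600 m; N'_2 = 93·cos(-1.1°) = 93.0; c'Δl = 21.44; W sinα = -1.8
Slice 3: Δl = 1.4/cos5.0° = 1.405 m; N'_3 = 109·cos5.0° = 108.6; c'Δl = 18.83; W sinα = 9.5
Slice 4: Δl = 2.2/cos12.4° = 2.253 m; N'_4 = 217·cos12.4° = 211.9; c'Δl = 30.18; W sinα = 46.6
Slice 5: Δl = 2.9/cos23.3° = 3.158 m; N'_5 = 296·cos23.3° = 271.9; c'Δl = 42.31; W sinα = 117.1
Slice 6: Δl = 2.2/cos35.1° = 2.689 m; N'_6 = 169·cos35.1° = 138.3; c'Δl = 36.03; W sinα = 97.2
Slice 7: Δl = 2.9/cos49.2° = 4.438 m; N'_7 = 104·cos49.2° = 68.0; c'Δl = 59.47; W sinα = 78.7
Σc'Δl = 245.0 kN/m; ΣN' = 956.6 kN/m; ΣW sinα = 335.9 kN/m
Resisting = 245.0 + 956.6·tan31.0° = 245.0 + 574.8 = 819.8 kN/m
FS = 819.8 / 335.9 = 2.440

FS = 2.44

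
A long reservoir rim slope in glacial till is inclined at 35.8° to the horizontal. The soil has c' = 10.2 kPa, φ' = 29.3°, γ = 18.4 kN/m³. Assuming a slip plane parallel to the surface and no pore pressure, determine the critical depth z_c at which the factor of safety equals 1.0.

Setting FS = 1.00 in FS = [c' + γz cos²β tanφ'] / [γz sinβ cosβ] and solving for z:
z = c' / [γ cosβ (FS·sinβ − cosβ·tanφ')]
  = 10.2 / [18.4·cos35.8°·(1.00·sin35.8° − cos35.8°·tan29.3°)]
  = 10.2 / [18.4·0.8111·(1.00·0.5850 − 0.8111·0.5612)]
  = 10.2 / 1.9372 = 5.265 m

z_c = 5.27 m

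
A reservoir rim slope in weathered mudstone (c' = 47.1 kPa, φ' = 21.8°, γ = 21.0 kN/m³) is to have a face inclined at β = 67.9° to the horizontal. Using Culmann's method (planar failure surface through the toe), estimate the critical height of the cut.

Culmann's analysis gives the critical failure plane at α_cr = (β + φ')/2 = (67.9 + 21.8)/2 = 44.9°, and the critical height
H_c = (4c'/γ) · sinβ cosφ' / [1 − cos(β − φ')]
    = (4·47.1/21.0) · sin67.9°·cos21.8° / [1 − cos(46.1°)]
    = 8.971 · 0.9265·0.9285 / [1 − 0.6934]
    = 8.971 · 0.8603 / 0.3066
    = 25.17 m

H_c = 25.17 m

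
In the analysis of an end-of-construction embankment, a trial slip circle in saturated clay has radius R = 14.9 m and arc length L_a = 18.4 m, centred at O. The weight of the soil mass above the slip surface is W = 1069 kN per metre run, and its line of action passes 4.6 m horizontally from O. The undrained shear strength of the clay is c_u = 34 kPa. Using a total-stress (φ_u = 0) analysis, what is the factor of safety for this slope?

FS = 1.90

Taking moments about the centre O, the resisting moment is provided by the undrained shear strength acting along the arc:
M_R = c_u·L_a·R = 34·18.40·14.9 = 9321.4 kN·m/m
M_D = W·d = 1069·4.6 = 4917.4 kN·m/m
FS = M_R / M_D = 9321.4 / 4917.4 = 1.896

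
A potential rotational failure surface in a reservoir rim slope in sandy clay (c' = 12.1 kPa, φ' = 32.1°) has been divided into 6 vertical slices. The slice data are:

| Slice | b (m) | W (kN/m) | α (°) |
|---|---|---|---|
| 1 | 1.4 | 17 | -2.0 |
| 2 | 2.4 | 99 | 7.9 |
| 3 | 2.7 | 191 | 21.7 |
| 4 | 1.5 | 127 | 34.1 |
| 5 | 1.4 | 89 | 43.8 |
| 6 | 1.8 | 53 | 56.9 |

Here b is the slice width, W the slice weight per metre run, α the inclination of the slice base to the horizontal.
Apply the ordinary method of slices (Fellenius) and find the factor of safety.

FS = 1.82

Ordinary method of slices: FS = Σ[c'·Δl_i + (W_i cosα_i)·tanφ'] / Σ W_i sinα_i, with Δl_i = b_i / cosα_i.
Slice 1: Δl = 1.4/cos(-2.0°) = 1.401 m; N'_1 = 17·cos(-2.0°) = 17.0; c'Δl = 16.95; W sinα = -0.6
Slice 2: Δl = 2.4/cos7.9° = 2.423 m; N'_2 = 99·cos7.9° = 98.1; c'Δl = 29.32; W sinα = 13.6
Slice 3: Δl = 2.7/cos21.7° = 2.906 m; N'_3 = 191·cos21.7° = 177.5; c'Δl = 35.16; W sinα = 70.6
Slice 4: Δl = 1.5/cos34.1° = 1.811 m; N'_4 = 127·cos34.1° = 105.2; c'Δl = 21.92; W sinα = 71.2
Slice 5: Δl = 1.4/cos43.8° = 1.940 m; N'_5 = 89·cos43.8° = 64.2; c'Δl = 23.47; W sinα = 61.6
Slice 6: Δl = 1.8/cos56.9° = 3.296 m; N'_6 = 53·cos56.9° = 28.9; c'Δl = 39.88; W sinα = 44.4
Σc'Δl = 166.7 kN/m; ΣN' = 490.9 kN/m; ΣW sinα = 260.8 kN/m
Resisting = 166.7 + 490.9·tan32.1° = 166.7 + 307.9 = 474.6 kN/m
FS = 474.6 / 260.8 = 1.820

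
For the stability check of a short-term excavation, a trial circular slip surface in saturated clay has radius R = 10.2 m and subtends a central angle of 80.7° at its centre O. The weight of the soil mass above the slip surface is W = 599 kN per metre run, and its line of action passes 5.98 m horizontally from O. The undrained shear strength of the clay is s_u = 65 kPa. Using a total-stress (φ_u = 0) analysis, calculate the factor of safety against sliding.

FS = 2.66

Taking moments about the centre O, the resisting moment is provided by the undrained shear strength acting along the arc:
Arc length L_a = R·θ = 10.2·(80.7°·π/180) = 10.2·1.4085 = 14.37 m
M_R = s_u·L_a·R = 65·14.37·10.2 = 9525.0 kN·m/m
M_D = W·d = 599·5.98 = 3582.0 kN·m/m
FS = M_R / M_D = 9525.0 / 3582.0 = 2.659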